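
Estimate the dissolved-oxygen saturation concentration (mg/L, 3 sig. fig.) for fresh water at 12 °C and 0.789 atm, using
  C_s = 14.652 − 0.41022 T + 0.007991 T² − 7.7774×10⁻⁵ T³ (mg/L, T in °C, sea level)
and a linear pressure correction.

At sea level: C_s = 14.652 − 0.41022×12 + 0.007991×12² − 7.7774×10⁻⁵×12³ = 10.75 mg/L.
Pressure correction: C_s' = 10.75 × 0.789 = 8.478 mg/L.

C_s ≈ 8.48 mg/L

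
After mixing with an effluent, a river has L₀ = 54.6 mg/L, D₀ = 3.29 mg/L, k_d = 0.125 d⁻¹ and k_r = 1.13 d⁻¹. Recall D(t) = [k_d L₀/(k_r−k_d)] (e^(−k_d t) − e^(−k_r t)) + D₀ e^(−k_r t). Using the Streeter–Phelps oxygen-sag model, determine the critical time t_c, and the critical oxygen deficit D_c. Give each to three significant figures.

At the critical point dD/dt = 0, so k_d L₀ e^(−k_d t) = k_r D. Substituting D(t) from the Streeter–Phelps equation and solving for t gives
t_c = ln[(k_r/k_d)(1 − D₀(k_r−k_d)/(k_d L₀))] / (k_r−k_d).
Here k_r−k_d = 1.005 d⁻¹ and 1 − D₀(k_r−k_d)/(k_d L₀) = 1 − 3.29×1.005/(0.125×54.6) = 0.5155, so
t_c = ln(9.040 × 0.5155) / 1.005 = 1.539 / 1.005 = 1.531 d.
L(t_c) = L₀ e^(−k_d t_c) = 54.6 × 0.8258 = 45.09 mg/L, and at the critical point k_r D_c = k_d L, so D_c = (0.125/1.13) × 45.09 = 4.988 mg/L.

t_c ≈ 1.53 d; D_c ≈ 4.99 mg/L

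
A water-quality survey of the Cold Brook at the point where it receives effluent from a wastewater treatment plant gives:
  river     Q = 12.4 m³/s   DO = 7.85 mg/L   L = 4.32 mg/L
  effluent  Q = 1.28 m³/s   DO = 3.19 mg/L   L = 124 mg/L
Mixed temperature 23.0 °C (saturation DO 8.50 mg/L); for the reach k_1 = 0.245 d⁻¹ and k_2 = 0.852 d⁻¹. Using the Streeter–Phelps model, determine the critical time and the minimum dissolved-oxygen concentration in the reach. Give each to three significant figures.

Mixed DO = (12.4×7.85 + 1.28×3.19)/(12.4+1.28) = 101.4/13.68 = 7.414 mg/L.
Mixed L₀ = (12.4×4.32 + 1.28×124)/(13.68) = 212.3/13.68 = 15.52 mg/L.
Initial deficit D₀ = C_s − DO₀ = 8.50 − 7.414 = 1.086 mg/L.
t_c = (1/0.6070) ln[(0.852/0.245)(1 − 1.086×0.6070/(0.245×15.52))] = 1.647 × ln(2.875) = 1.740 d.
D_c = (0.245/0.852) × 15.52 × e^(−0.245×1.740) = 0.2876 × 15.52 × 0.6530 = 2.914 mg/L.
Minimum DO = 8.50 − 2.914 = 5.586 mg/L.

t_c ≈ 1.74 d; minimum DO ≈ 5.59 mg/L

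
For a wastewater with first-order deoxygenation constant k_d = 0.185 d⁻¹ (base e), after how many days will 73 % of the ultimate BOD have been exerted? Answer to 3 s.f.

y/L₀ = 1 − e^(−k_d t) = 0.73 ⇒ e^(−k_d t) = 0.270
t = −ln(0.270) / 0.185 = 1.309 / 0.185 = 7.077 d.

t ≈ 7.08 d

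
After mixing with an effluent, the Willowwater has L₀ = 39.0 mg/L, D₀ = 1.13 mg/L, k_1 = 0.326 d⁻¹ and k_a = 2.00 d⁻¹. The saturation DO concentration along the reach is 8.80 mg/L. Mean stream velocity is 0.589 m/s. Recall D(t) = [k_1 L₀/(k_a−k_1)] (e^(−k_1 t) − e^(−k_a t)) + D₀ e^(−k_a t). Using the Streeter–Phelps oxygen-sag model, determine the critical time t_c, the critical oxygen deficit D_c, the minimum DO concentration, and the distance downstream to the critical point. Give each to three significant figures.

t_c ≈ 0.987 d; D_c ≈ 4.61 mg/L; min DO ≈ 4.19 mg/L; x_c ≈ 50.2 km

t_c = [1/(k_a−k_1)] ln[(k_a/k_1)(1 − D₀(k_a−k_1)/(k_1 L₀))]
= [1/(2.00−0.326)] ln[(2.00/0.326)(1 − 1.13×1.674/(0.326×39.0))]
= (1/1.674) ln[6.135 × 0.8512] = 0.5974 × ln(5.222) = 0.5974 × 1.653 = 0.9874 d.
D_c = (k_1/k_a) L₀ e^(−k_1 t_c) = (0.326/2.00) × 39.0 × e^(−0.326×0.9874) = 0.1630 × 39.0 × 0.7248 = 4.607 mg/L.
Minimum DO = C_s − D_c = 8.80 − 4.607 = 4.193 mg/L.
x_c = v t_c = 0.589 m/s × 0.9874 d × 86400 s/d = 50250 m ≈ 50.2 km.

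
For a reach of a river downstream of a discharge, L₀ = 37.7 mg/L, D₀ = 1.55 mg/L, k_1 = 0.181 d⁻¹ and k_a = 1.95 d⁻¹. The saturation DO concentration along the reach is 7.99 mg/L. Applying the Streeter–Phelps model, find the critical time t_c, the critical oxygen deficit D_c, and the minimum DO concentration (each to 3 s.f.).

At the critical point dD/dt = 0, so k_1 L₀ e^(−k_1 t) = k_a D. Substituting D(t) from the Streeter–Phelps equation and solving for t gives
t_c = ln[(k_a/k_1)(1 − D₀(k_a−k_1)/(k_1 L₀))] / (k_a−k_1).
Here k_a−k_1 = 1.769 d⁻¹ and 1 − D₀(k_a−k_1)/(k_1 L₀) = 1 − 1.55×1.769/(0.181×37.7) = 0.5982, so
t_c = ln(10.77 × 0.5982) / 1.769 = 1.863 / 1.769 = 1.053 d.
L(t_c) = L₀ e^(−k_1 t_c) = 37.7 × 0.8264 = 31.16 mg/L, and at the critical point k_a D_c = k_1 L, so D_c = (0.181/1.95) × 31.16 = 2.892 mg/L.
Minimum DO = C_s − D_c = 7.99 − 2.892 = 5.098 mg/L.

t_c ≈ 1.05 d; D_c ≈ 2.89 mg/L; min DO ≈ 5.10 mg/L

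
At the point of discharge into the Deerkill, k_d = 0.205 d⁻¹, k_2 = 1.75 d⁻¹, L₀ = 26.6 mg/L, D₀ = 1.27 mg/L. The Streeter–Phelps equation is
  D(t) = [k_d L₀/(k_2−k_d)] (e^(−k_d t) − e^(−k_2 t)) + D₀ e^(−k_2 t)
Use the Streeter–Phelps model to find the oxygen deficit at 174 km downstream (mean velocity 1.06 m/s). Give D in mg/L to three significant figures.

D ≈ 2.31 mg/L

Travel time t = x/v = 174 km / (1.06 m/s) = 174000 m / 1.06 m/s = 164200 s = 1.900 d.
k_d L₀/(k_2−k_d) = 0.205×26.6/(1.75−0.205) = 5.453/1.545 = 3.529 mg/L.
e^(−k_d t) = e^(−0.205×1.900) = 0.6774; e^(−k_2 t) = e^(−1.75×1.900) = 0.03598.
D = 3.529 × (0.6774 − 0.03598) + 1.27 × 0.03598 = 2.264 + 0.04569 = 2.310 mg/L.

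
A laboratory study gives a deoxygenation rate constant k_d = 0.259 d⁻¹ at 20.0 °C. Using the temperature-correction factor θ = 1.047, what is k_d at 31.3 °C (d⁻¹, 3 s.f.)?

k_d ≈ 0.435 d⁻¹

k_d(T₂) = k_d(T₁) · θ^(T₂−T₁) = 0.259 × 1.047^(31.3−20.0)
= 0.259 × 1.047^11.3 = 0.259 × 1.680 = 0.4352 d⁻¹.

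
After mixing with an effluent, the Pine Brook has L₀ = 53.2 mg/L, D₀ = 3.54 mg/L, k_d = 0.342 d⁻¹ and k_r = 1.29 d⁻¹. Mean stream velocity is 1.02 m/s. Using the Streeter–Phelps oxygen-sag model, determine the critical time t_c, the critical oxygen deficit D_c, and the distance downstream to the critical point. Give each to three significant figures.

At the critical point dD/dt = 0, so k_d L₀ e^(−k_d t) = k_r D. Substituting D(t) from the Streeter–Phelps equation and solving for t gives
t_c = ln[(k_r/k_d)(1 − D₀(k_r−k_d)/(k_d L₀))] / (k_r−k_d).
Here k_r−k_d = 0.9480 d⁻¹ and 1 − D₀(k_r−k_d)/(k_d L₀) = 1 − 3.54×0.9480/(0.342×53.2) = 0.8156, so
t_c = ln(3.772 × 0.8156) / 0.9480 = 1.124 / 0.9480 = 1.185 d.
D_c = (k_d/k_r) L₀ e^(−k_d t_c) = (0.342/1.29) × 53.2 × e^(−0.342×1.185) = 0.2651 × 53.2 × 0.6667 = 9.404 mg/L.
x_c = v t_c = 1.02 m/s × 1.185 d × 86400 s/d = 104500 m ≈ 104 km.

t_c ≈ 1.19 d; D_c ≈ 9.40 mg/L; x_c ≈ 104 km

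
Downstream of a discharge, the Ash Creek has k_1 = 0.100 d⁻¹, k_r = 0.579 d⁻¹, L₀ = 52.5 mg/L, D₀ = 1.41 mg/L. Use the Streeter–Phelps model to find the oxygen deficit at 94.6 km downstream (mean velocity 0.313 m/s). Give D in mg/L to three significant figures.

D ≈ 6.47 mg/L

Travel time t = x/v = 94.6 km / (0.313 m/s) = 94600 m / 0.313 m/s = 302200 s = 3.498 d.
k_1 L₀/(k_r−k_1) = 0.100×52.5/(0.579−0.100) = 5.250/0.4790 = 10.96 mg/L.
e^(−k_1 t) = e^(−0.100×3.498) = 0.7048; e^(−k_r t) = e^(−0.579×3.498) = 0.1319.
D = 10.96 × (0.7048 − 0.1319) + 1.41 × 0.1319 = 6.279 + 0.1860 = 6.465 mg/L.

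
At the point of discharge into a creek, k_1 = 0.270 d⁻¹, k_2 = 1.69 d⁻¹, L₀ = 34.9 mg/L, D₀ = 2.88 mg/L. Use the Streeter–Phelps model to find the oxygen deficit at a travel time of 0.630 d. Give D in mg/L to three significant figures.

D ≈ 4.30 mg/L

k_1 L₀/(k_2−k_1) = 0.270×34.9/(1.69−0.270) = 9.423/1.420 = 6.636 mg/L.
e^(−k_1 t) = e^(−0.270×0.6300) = 0.8436; e^(−k_2 t) = e^(−1.69×0.6300) = 0.3448.
D = 6.636 × (0.8436 − 0.3448) + 2.88 × 0.3448 = 3.310 + 0.9931 = 4.303 mg/L.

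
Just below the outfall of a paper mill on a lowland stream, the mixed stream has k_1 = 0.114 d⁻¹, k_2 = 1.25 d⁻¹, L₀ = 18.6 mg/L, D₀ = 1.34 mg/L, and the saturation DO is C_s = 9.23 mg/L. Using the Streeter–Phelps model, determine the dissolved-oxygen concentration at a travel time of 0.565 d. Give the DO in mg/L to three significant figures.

DO ≈ 7.74 mg/L

k_1 L₀/(k_2−k_1) = 0.114×18.6/(1.25−0.114) = 2.120/1.136 = 1.867 mg/L.
e^(−k_1 t) = e^(−0.114×0.5650) = 0.9376; e^(−k_2 t) = e^(−1.25×0.5650) = 0.4935.
D = 1.867 × (0.9376 − 0.4935) + 1.34 × 0.4935 = 0.8290 + 0.6613 = 1.490 mg/L.
DO = C_s − D = 9.23 − 1.490 = 7.740 mg/L.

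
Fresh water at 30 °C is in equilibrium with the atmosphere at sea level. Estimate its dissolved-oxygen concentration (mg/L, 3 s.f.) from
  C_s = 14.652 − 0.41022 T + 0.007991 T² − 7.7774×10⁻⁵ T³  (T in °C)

C_s ≈ 7.44 mg/L

C_s = 14.652 − 0.41022×30 + 0.007991×30² − 7.7774×10⁻⁵×30³ = 7.437 mg/L.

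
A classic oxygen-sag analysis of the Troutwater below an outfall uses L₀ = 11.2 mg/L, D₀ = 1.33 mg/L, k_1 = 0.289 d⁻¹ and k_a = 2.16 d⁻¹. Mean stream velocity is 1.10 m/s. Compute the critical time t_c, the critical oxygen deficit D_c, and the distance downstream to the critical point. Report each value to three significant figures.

t_c ≈ 0.292 d; D_c ≈ 1.38 mg/L; x_c ≈ 27.8 km

At the critical point dD/dt = 0, so k_1 L₀ e^(−k_1 t) = k_a D. Substituting D(t) from the Streeter–Phelps equation and solving for t gives
t_c = ln[(k_a/k_1)(1 − D₀(k_a−k_1)/(k_1 L₀))] / (k_a−k_1).
Here k_a−k_1 = 1.871 d⁻¹ and 1 − D₀(k_a−k_1)/(k_1 L₀) = 1 − 1.33×1.871/(0.289×11.2) = 0.2312, so
t_c = ln(7.474 × 0.2312) / 1.871 = 0.5470 / 1.871 = 0.2924 d.
D_c = (k_1/k_a) L₀ e^(−k_1 t_c) = (0.289/2.16) × 11.2 × e^(−0.289×0.2924) = 0.1338 × 11.2 × 0.9190 = 1.377 mg/L.
x_c = v t_c = 1.10 m/s × 0.2924 d × 86400 s/d = 27790 m ≈ 27.8 km.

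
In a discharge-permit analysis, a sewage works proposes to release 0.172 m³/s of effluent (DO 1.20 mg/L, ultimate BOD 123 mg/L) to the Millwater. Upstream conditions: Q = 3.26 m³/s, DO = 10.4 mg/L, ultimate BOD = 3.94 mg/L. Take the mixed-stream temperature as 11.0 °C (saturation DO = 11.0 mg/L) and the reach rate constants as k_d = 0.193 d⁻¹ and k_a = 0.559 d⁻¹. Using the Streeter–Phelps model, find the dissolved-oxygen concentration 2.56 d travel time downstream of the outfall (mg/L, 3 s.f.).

DO ≈ 8.81 mg/L

Mixed DO = (3.26×10.4 + 0.172×1.20)/(3.26+0.172) = 34.11/3.432 = 9.939 mg/L.
Mixed L₀ = (3.26×3.94 + 0.172×123)/(3.432) = 34.00/3.432 = 9.907 mg/L.
Initial deficit D₀ = C_s − DO₀ = 11.0 − 9.939 = 1.061 mg/L.
D(2.56) = [0.193×9.907/(0.559−0.193)](e^(−0.193×2.56) − e^(−0.559×2.56)) + 1.061 e^(−0.559×2.56)
= 5.224 × (0.6101 − 0.2391) + 1.061 × 0.2391 = 2.192 mg/L.
DO = 11.0 − 2.192 = 8.808 mg/L.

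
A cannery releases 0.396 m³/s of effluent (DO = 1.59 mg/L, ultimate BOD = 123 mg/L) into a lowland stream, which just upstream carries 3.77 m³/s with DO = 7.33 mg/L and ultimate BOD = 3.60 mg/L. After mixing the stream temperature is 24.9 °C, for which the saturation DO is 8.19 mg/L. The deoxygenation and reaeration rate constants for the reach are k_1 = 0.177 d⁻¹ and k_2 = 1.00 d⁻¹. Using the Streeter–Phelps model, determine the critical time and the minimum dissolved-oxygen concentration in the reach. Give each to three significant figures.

Mixed DO = (3.77×7.33 + 0.396×1.59)/(3.77+0.396) = 28.26/4.166 = 6.784 mg/L.
Mixed L₀ = (3.77×3.60 + 0.396×123)/(4.166) = 62.28/4.166 = 14.95 mg/L.
Initial deficit D₀ = C_s − DO₀ = 8.19 − 6.784 = 1.406 mg/L.
t_c = (1/0.8230) ln[(1.00/0.177)(1 − 1.406×0.8230/(0.177×14.95))] = 1.215 × ln(3.180) = 1.406 d.
D_c = (0.177/1.00) × 14.95 × e^(−0.177×1.406) = 0.1770 × 14.95 × 0.7797 = 2.063 mg/L.
Minimum DO = 8.19 − 2.063 = 6.127 mg/L.

t_c ≈ 1.41 d; minimum DO ≈ 6.13 mg/L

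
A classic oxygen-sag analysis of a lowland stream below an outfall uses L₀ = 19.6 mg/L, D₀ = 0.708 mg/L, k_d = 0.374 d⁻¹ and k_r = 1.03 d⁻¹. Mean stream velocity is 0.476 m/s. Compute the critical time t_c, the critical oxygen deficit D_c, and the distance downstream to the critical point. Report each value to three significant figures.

t_c ≈ 1.44 d; D_c ≈ 4.15 mg/L; x_c ≈ 59.4 km

At the critical point dD/dt = 0, so k_d L₀ e^(−k_d t) = k_r D. Substituting D(t) from the Streeter–Phelps equation and solving for t gives
t_c = ln[(k_r/k_d)(1 − D₀(k_r−k_d)/(k_d L₀))] / (k_r−k_d).
Here k_r−k_d = 0.6560 d⁻¹ and 1 − D₀(k_r−k_d)/(k_d L₀) = 1 − 0.708×0.6560/(0.374×19.6) = 0.9366, so
t_c = ln(2.754 × 0.9366) / 0.6560 = 0.9476 / 0.6560 = 1.445 d.
D_c = (k_d/k_r) L₀ e^(−k_d t_c) = (0.374/1.03) × 19.6 × e^(−0.374×1.445) = 0.3631 × 19.6 × 0.5826 = 4.146 mg/L.
x_c = v t_c = 0.476 m/s × 1.445 d × 86400 s/d = 59410 m ≈ 59.4 km.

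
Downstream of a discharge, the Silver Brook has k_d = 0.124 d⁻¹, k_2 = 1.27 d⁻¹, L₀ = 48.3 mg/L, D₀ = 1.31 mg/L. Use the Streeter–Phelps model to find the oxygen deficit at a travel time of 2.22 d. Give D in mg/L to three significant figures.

k_d L₀/(k_2−k_d) = 0.124×48.3/(1.27−0.124) = 5.989/1.146 = 5.226 mg/L.
e^(−k_d t) = e^(−0.124×2.220) = 0.7594; e^(−k_2 t) = e^(−1.27×2.220) = 0.05964.
D = 5.226 × (0.7594 − 0.05964) + 1.31 × 0.05964 = 3.657 + 0.07813 = 3.735 mg/L.

D ≈ 3.73 mg/L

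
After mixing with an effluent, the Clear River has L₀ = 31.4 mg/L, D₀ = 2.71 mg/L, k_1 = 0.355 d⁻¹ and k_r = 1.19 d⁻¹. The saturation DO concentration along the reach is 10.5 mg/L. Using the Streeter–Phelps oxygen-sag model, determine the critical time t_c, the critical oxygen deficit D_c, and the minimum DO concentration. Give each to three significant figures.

t_c = [1/(k_r−k_1)] ln[(k_r/k_1)(1 − D₀(k_r−k_1)/(k_1 L₀))]
= [1/(1.19−0.355)] ln[(1.19/0.355)(1 − 2.71×0.8350/(0.355×31.4))]
= (1/0.8350) ln[3.352 × 0.7970] = 1.198 × ln(2.672) = 1.198 × 0.9827 = 1.177 d.
L(t_c) = L₀ e^(−k_1 t_c) = 31.4 × 0.6585 = 20.68 mg/L, and at the critical point k_r D_c = k_1 L, so D_c = (0.355/1.19) × 20.68 = 6.168 mg/L.
Minimum DO = C_s − D_c = 10.5 − 6.168 = 4.332 mg/L.

t_c ≈ 1.18 d; D_c ≈ 6.17 mg/L; min DO ≈ 4.33 mg/L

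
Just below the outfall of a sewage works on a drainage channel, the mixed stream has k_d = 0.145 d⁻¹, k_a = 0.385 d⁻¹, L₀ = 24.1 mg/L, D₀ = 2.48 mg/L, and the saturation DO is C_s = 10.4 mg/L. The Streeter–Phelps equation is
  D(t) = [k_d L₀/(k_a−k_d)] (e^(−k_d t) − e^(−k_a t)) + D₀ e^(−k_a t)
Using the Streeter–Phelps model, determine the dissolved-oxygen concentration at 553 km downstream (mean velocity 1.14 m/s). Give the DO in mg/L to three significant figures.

DO ≈ 5.34 mg/L

Travel time t = x/v = 553 km / (1.14 m/s) = 553000 m / 1.14 m/s = 485100 s = 5.614 d.
k_d L₀/(k_a−k_d) = 0.145×24.1/(0.385−0.145) = 3.494/0.2400 = 14.56 mg/L.
e^(−k_d t) = e^(−0.145×5.614) = 0.4430; e^(−k_a t) = e^(−0.385×5.614) = 0.1151.
D = 14.56 × (0.4430 − 0.1151) + 2.48 × 0.1151 = 4.774 + 0.2856 = 5.060 mg/L.
DO = C_s − D = 10.4 − 5.060 = 5.340 mg/L.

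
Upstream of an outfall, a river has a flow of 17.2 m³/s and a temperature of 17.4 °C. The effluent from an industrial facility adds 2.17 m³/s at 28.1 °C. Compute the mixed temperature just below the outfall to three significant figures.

Flow-weighted mixing: C = (Q_r C_r + Q_w C_w)/(Q_r + Q_w)
= (17.2×17.4 + 2.17×28.1)/(17.2 + 2.17) = 360.3/19.37 = 18.60 °C.

18.6 °C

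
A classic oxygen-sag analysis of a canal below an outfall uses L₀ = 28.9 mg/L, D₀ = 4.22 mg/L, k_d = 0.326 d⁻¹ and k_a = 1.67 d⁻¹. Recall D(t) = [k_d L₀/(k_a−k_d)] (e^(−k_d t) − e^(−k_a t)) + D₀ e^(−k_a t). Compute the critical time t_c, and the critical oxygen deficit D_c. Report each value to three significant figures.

t_c = [1/(k_a−k_d)] ln[(k_a/k_d)(1 − D₀(k_a−k_d)/(k_d L₀))]
= [1/(1.67−0.326)] ln[(1.67/0.326)(1 − 4.22×1.344/(0.326×28.9))]
= (1/1.344) ln[5.123 × 0.3980] = 0.7440 × ln(2.039) = 0.7440 × 0.7124 = 0.5300 d.
D_c = (k_d/k_a) L₀ e^(−k_d t_c) = (0.326/1.67) × 28.9 × e^(−0.326×0.5300) = 0.1952 × 28.9 × 0.8413 = 4.746 mg/L.

t_c ≈ 0.530 d; D_c ≈ 4.75 mg/L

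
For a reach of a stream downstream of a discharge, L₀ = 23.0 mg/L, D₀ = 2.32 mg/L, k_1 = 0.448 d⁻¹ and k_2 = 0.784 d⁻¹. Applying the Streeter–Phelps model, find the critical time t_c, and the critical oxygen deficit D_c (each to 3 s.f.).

t_c ≈ 1.43 d; D_c ≈ 6.92 mg/L

t_c = [1/(k_2−k_1)] ln[(k_2/k_1)(1 − D₀(k_2−k_1)/(k_1 L₀))]
= [1/(0.784−0.448)] ln[(0.784/0.448)(1 − 2.32×0.3360/(0.448×23.0))]
= (1/0.3360) ln[1.750 × 0.9243] = 2.976 × ln(1.618) = 2.976 × 0.4809 = 1.431 d.
L(t_c) = L₀ e^(−k_1 t_c) = 23.0 × 0.5266 = 12.11 mg/L, and at the critical point k_2 D_c = k_1 L, so D_c = (0.448/0.784) × 12.11 = 6.921 mg/L.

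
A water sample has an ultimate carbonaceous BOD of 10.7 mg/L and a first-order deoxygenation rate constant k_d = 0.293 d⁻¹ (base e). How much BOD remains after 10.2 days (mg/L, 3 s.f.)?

L_t = L₀ e^(−k_d t) = 10.7 × e^(−0.293×10.2) = 10.7 × 0.05036 = 0.5388 mg/L.

L ≈ 0.539 mg/L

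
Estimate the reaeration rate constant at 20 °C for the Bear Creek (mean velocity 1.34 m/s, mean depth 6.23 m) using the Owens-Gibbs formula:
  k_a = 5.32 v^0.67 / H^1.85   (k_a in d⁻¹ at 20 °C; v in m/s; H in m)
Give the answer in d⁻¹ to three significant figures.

k_a = 5.32 × 1.34^0.67 / 6.23^1.85 = 5.32 × 1.217 / 29.50 = 0.2194 d⁻¹.

k_a ≈ 0.219 d⁻¹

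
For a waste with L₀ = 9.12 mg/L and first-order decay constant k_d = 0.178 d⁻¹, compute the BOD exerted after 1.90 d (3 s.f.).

y ≈ 2.62 mg/L

y_t = L₀(1 − e^(−k_d t)) = 9.12 × (1 − e^(−0.178×1.90))
= 9.12 × (1 − 0.7131) = 9.12 × 0.2869 = 2.617 mg/L.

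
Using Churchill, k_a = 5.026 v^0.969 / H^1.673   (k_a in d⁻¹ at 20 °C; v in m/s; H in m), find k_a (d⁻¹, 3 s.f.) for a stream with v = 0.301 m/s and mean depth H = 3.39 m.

k_a ≈ 0.204 d⁻¹

k_a = 5.026 × 0.301^0.969 / 3.39^1.673 = 5.026 × 0.3124 / 7.709 = 0.2037 d⁻¹.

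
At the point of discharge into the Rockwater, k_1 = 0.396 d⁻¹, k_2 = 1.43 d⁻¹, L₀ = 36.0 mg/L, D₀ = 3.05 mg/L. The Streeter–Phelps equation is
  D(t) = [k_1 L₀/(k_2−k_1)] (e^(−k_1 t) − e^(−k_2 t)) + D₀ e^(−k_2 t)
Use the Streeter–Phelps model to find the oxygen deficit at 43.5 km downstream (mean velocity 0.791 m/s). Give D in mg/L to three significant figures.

D ≈ 6.39 mg/L

Travel time t = x/v = 43.5 km / (0.791 m/s) = 43500 m / 0.791 m/s = 54990 s = 0.6365 d.
k_1 L₀/(k_2−k_1) = 0.396×36.0/(1.43−0.396) = 14.26/1.034 = 13.79 mg/L.
e^(−k_1 t) = e^(−0.396×0.6365) = 0.7772; e^(−k_2 t) = e^(−1.43×0.6365) = 0.4024.
D = 13.79 × (0.7772 − 0.4024) + 3.05 × 0.4024 = 5.167 + 1.227 = 6.394 mg/L.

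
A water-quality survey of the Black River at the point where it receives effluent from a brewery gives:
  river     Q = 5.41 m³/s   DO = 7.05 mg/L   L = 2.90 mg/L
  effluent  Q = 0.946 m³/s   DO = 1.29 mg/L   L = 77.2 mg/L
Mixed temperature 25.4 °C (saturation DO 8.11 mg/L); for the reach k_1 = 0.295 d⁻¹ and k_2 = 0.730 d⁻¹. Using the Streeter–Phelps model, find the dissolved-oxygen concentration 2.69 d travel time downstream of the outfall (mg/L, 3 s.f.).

Mixed DO = (5.41×7.05 + 0.946×1.29)/(5.41+0.946) = 39.36/6.356 = 6.193 mg/L.
Mixed L₀ = (5.41×2.90 + 0.946×77.2)/(6.356) = 88.72/6.356 = 13.96 mg/L.
Initial deficit D₀ = C_s − DO₀ = 8.11 − 6.193 = 1.917 mg/L.
D(2.69) = [0.295×13.96/(0.730−0.295)](e^(−0.295×2.69) − e^(−0.730×2.69)) + 1.917 e^(−0.730×2.69)
= 9.466 × (0.4522 − 0.1403) + 1.917 × 0.1403 = 3.222 mg/L.
DO = 8.11 − 3.222 = 4.888 mg/L.

DO ≈ 4.89 mg/L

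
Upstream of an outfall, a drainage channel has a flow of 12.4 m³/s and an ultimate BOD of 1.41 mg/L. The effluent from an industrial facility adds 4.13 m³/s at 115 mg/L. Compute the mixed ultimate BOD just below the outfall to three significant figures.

29.8 mg/L

Flow-weighted mixing: C = (Q_r C_r + Q_w C_w)/(Q_r + Q_w)
= (12.4×1.41 + 4.13×115)/(12.4 + 4.13) = 492.4/16.53 = 29.79 mg/L.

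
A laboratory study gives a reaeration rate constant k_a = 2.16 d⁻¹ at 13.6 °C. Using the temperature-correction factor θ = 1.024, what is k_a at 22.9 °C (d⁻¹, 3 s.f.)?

k_a(T₂) = k_a(T₁) · θ^(T₂−T₁) = 2.16 × 1.024^(22.9−13.6)
= 2.16 × 1.024^9.30 = 2.16 × 1.247 = 2.693 d⁻¹.

k_a ≈ 2.69 d⁻¹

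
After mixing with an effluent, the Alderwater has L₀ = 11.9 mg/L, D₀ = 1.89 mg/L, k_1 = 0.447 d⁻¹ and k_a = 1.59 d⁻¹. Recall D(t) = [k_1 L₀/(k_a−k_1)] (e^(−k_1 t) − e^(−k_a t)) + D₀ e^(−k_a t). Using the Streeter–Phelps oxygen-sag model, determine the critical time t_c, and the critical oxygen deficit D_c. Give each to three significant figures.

With k_a/k_1 = 3.557 and 1 − D₀(k_a−k_1)/(k_1 L₀) = 0.5939,
t_c = ln(3.557 × 0.5939) / (1.59 − 0.447) = ln(2.112) / 1.143 = 0.7479/1.143 = 0.6543 d.
D_c = (k_1/k_a) L₀ e^(−k_1 t_c) = (0.447/1.59) × 11.9 × e^(−0.447×0.6543) = 0.2811 × 11.9 × 0.7464 = 2.497 mg/L.

t_c ≈ 0.654 d; D_c ≈ 2.50 mg/L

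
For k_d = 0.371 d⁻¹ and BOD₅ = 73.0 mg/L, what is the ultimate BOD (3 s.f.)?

BOD₅ = L₀(1 − e^(−5k_d)) ⇒ L₀ = BOD₅ / (1 − e^(−5×0.371))
= 73.0 / (1 − 0.1565) = 73.0 / 0.8435 = 86.54 mg/L.

L₀ ≈ 86.5 mg/L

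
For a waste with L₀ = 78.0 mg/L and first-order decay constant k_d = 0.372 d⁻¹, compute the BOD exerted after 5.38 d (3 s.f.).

y ≈ 67.5 mg/L

y_t = L₀(1 − e^(−k_d t)) = 78.0 × (1 − e^(−0.372×5.38))
= 78.0 × (1 − 0.1352) = 78.0 × 0.8648 = 67.46 mg/L.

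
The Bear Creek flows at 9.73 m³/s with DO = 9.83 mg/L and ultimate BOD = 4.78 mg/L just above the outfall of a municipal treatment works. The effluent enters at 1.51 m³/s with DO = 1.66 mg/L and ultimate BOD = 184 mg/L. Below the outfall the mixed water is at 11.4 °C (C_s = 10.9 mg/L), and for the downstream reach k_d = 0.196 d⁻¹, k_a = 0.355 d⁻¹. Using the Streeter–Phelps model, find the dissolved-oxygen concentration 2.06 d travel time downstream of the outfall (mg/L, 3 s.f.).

DO ≈ 3.22 mg/L

Mixed DO = (9.73×9.83 + 1.51×1.66)/(9.73+1.51) = 98.15/11.24 = 8.732 mg/L.
Mixed L₀ = (9.73×4.78 + 1.51×184)/(11.24) = 324.3/11.24 = 28.86 mg/L.
Initial deficit D₀ = C_s − DO₀ = 10.9 − 8.732 = 2.168 mg/L.
D(2.06) = [0.196×28.86/(0.355−0.196)](e^(−0.196×2.06) − e^(−0.355×2.06)) + 2.168 e^(−0.355×2.06)
= 35.57 × (0.6678 − 0.4813) + 2.168 × 0.4813 = 7.678 mg/L.
DO = 10.9 − 7.678 = 3.222 mg/L.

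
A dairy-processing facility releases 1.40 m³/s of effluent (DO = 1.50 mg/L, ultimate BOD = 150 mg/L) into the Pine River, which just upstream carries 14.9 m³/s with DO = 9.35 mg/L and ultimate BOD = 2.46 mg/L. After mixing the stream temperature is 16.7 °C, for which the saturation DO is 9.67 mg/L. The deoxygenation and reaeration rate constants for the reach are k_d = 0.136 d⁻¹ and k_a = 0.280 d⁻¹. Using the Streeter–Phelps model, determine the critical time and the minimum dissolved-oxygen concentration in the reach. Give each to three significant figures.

Mixed DO = (14.9×9.35 + 1.40×1.50)/(14.9+1.40) = 141.4/16.30 = 8.676 mg/L.
Mixed L₀ = (14.9×2.46 + 1.40×150)/(16.30) = 246.7/16.30 = 15.13 mg/L.
Initial deficit D₀ = C_s − DO₀ = 9.67 − 8.676 = 0.9942 mg/L.
t_c = (1/0.1440) ln[(0.280/0.136)(1 − 0.9942×0.1440/(0.136×15.13))] = 6.944 × ln(1.916) = 4.514 d.
D_c = (0.136/0.280) × 15.13 × e^(−0.136×4.514) = 0.4857 × 15.13 × 0.5412 = 3.978 mg/L.
Minimum DO = 9.67 − 3.978 = 5.692 mg/L.

t_c ≈ 4.51 d; minimum DO ≈ 5.69 mg/L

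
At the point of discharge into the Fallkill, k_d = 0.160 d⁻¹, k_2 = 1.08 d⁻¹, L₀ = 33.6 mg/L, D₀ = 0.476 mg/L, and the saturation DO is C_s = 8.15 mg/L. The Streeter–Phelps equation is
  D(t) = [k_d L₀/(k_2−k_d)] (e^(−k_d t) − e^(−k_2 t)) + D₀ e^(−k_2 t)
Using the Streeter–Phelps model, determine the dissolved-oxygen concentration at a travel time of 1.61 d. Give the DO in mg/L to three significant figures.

DO ≈ 4.58 mg/L

k_d L₀/(k_2−k_d) = 0.160×33.6/(1.08−0.160) = 5.376/0.9200 = 5.843 mg/L.
e^(−k_d t) = e^(−0.160×1.610) = 0.7729; e^(−k_2 t) = e^(−1.08×1.610) = 0.1757.
D = 5.843 × (0.7729 − 0.1757) + 0.476 × 0.1757 = 3.490 + 0.08365 = 3.573 mg/L.
DO = C_s − D = 8.15 − 3.573 = 4.577 mg/L.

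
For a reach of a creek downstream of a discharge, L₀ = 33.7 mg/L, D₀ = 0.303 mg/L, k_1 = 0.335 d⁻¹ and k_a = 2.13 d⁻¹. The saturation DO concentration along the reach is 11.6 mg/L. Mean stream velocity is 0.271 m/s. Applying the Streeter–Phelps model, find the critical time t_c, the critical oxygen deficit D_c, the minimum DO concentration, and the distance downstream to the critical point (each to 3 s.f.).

t_c = [1/(k_a−k_1)] ln[(k_a/k_1)(1 − D₀(k_a−k_1)/(k_1 L₀))]
= [1/(2.13−0.335)] ln[(2.13/0.335)(1 − 0.303×1.795/(0.335×33.7))]
= (1/1.795) ln[6.358 × 0.9518] = 0.5571 × ln(6.052) = 0.5571 × 1.800 = 1.003 d.
D_c = (k_1/k_a) L₀ e^(−k_1 t_c) = (0.335/2.13) × 33.7 × e^(−0.335×1.003) = 0.1573 × 33.7 × 0.7146 = 3.788 mg/L.
Minimum DO = C_s − D_c = 11.6 − 3.788 = 7.812 mg/L.
x_c = v t_c = 0.271 m/s × 1.003 d × 86400 s/d = 23480 m ≈ 23.5 km.

t_c ≈ 1.00 d; D_c ≈ 3.79 mg/L; min DO ≈ 7.81 mg/L; x_c ≈ 23.5 km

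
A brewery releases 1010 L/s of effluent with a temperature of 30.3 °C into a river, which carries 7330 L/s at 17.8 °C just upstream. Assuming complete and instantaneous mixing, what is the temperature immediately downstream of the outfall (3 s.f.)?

Flow-weighted mixing: C = (Q_r C_r + Q_w C_w)/(Q_r + Q_w)
= (7330×17.8 + 1010×30.3)/(7330 + 1010) = 161100/8340 = 19.31 °C.

19.3 °C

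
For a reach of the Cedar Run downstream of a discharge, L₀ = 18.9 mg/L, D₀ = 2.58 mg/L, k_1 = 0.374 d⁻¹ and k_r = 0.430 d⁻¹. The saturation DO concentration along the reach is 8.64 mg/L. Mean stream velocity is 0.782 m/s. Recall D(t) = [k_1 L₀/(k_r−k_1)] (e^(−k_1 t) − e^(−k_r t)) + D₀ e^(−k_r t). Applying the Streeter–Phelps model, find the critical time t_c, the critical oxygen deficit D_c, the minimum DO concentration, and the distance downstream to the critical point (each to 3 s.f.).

t_c ≈ 2.12 d; D_c ≈ 7.43 mg/L; min DO ≈ 1.21 mg/L; x_c ≈ 143 km

At the critical point dD/dt = 0, so k_1 L₀ e^(−k_1 t) = k_r D. Substituting D(t) from the Streeter–Phelps equation and solving for t gives
t_c = ln[(k_r/k_1)(1 − D₀(k_r−k_1)/(k_1 L₀))] / (k_r−k_1).
Here k_r−k_1 = 0.05600 d⁻¹ and 1 − D₀(k_r−k_1)/(k_1 L₀) = 1 − 2.58×0.05600/(0.374×18.9) = 0.9796, so
t_c = ln(1.150 × 0.9796) / 0.05600 = 0.1189 / 0.05600 = 2.123 d.
L(t_c) = L₀ e^(−k_1 t_c) = 18.9 × 0.4521 = 8.544 mg/L, and at the critical point k_r D_c = k_1 L, so D_c = (0.374/0.430) × 8.544 = 7.431 mg/L.
Minimum DO = C_s − D_c = 8.64 − 7.431 = 1.209 mg/L.
x_c = v t_c = 0.782 m/s × 2.123 d × 86400 s/d = 143400 m ≈ 143 km.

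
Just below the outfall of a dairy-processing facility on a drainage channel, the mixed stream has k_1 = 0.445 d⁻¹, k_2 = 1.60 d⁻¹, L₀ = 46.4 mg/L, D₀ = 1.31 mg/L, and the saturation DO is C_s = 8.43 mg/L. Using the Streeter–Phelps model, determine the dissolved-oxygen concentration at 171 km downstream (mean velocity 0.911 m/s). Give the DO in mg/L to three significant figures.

Travel time t = x/v = 171 km / (0.911 m/s) = 171000 m / 0.911 m/s = 187700 s = 2.173 d.
k_1 L₀/(k_2−k_1) = 0.445×46.4/(1.60−0.445) = 20.65/1.155 = 17.88 mg/L.
e^(−k_1 t) = e^(−0.445×2.173) = 0.3803; e^(−k_2 t) = e^(−1.60×2.173) = 0.03093.
D = 17.88 × (0.3803 − 0.03093) + 1.31 × 0.03093 = 6.246 + 0.04052 = 6.286 mg/L.
DO = C_s − D = 8.43 − 6.286 = 2.144 mg/L.

DO ≈ 2.14 mg/L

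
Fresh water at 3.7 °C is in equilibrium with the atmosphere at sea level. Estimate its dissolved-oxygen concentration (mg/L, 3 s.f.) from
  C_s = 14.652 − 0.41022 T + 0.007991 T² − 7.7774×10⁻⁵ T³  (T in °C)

C_s ≈ 13.2 mg/L

C_s = 14.652 − 0.41022×3.7 + 0.007991×3.7² − 7.7774×10⁻⁵×3.7³ = 13.24 mg/L.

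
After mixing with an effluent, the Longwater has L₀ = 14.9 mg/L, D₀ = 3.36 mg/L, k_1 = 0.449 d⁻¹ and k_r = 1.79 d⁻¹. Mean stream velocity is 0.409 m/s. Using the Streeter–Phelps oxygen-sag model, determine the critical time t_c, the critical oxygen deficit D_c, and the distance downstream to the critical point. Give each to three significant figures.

t_c ≈ 0.197 d; D_c ≈ 3.42 mg/L; x_c ≈ 6.95 km

With k_r/k_1 = 3.987 and 1 − D₀(k_r−k_1)/(k_1 L₀) = 0.3265,
t_c = ln(3.987 × 0.3265) / (1.79 − 0.449) = ln(1.302) / 1.341 = 0.2636/1.341 = 0.1966 d.
L(t_c) = L₀ e^(−k_1 t_c) = 14.9 × 0.9155 = 13.64 mg/L, and at the critical point k_r D_c = k_1 L, so D_c = (0.449/1.79) × 13.64 = 3.422 mg/L.
x_c = v t_c = 0.409 m/s × 0.1966 d × 86400 s/d = 6947 m ≈ 6.95 km.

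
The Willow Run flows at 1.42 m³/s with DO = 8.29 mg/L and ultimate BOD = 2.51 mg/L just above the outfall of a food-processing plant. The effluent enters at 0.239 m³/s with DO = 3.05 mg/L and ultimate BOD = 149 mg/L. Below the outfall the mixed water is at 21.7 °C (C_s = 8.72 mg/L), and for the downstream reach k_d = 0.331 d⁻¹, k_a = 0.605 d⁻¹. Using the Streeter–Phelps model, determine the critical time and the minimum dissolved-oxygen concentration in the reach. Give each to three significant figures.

Mixed DO = (1.42×8.29 + 0.239×3.05)/(1.42+0.239) = 12.50/1.659 = 7.535 mg/L.
Mixed L₀ = (1.42×2.51 + 0.239×149)/(1.659) = 39.18/1.659 = 23.61 mg/L.
Initial deficit D₀ = C_s − DO₀ = 8.72 − 7.535 = 1.185 mg/L.
t_c = (1/0.2740) ln[(0.605/0.331)(1 − 1.185×0.2740/(0.331×23.61))] = 3.650 × ln(1.752) = 2.046 d.
D_c = (0.331/0.605) × 23.61 × e^(−0.331×2.046) = 0.5471 × 23.61 × 0.5080 = 6.563 mg/L.
Minimum DO = 8.72 − 6.563 = 2.157 mg/L.

t_c ≈ 2.05 d; minimum DO ≈ 2.16 mg/L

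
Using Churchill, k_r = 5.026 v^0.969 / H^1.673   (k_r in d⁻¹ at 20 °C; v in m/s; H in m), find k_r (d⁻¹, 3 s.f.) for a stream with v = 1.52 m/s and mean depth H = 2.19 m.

k_r ≈ 2.03 d⁻¹

k_r = 5.026 × 1.52^0.969 / 2.19^1.673 = 5.026 × 1.500 / 3.712 = 2.032 d⁻¹.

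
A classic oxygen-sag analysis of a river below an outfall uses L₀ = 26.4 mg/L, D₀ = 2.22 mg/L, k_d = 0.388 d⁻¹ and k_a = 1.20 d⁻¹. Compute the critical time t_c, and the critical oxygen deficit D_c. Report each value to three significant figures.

With k_a/k_d = 3.093 and 1 − D₀(k_a−k_d)/(k_d L₀) = 0.8240,
t_c = ln(3.093 × 0.8240) / (1.20 − 0.388) = ln(2.549) / 0.8120 = 0.9355/0.8120 = 1.152 d.
L(t_c) = L₀ e^(−k_d t_c) = 26.4 × 0.6395 = 16.88 mg/L, and at the critical point k_a D_c = k_d L, so D_c = (0.388/1.20) × 16.88 = 5.459 mg/L.

t_c ≈ 1.15 d; D_c ≈ 5.46 mg/L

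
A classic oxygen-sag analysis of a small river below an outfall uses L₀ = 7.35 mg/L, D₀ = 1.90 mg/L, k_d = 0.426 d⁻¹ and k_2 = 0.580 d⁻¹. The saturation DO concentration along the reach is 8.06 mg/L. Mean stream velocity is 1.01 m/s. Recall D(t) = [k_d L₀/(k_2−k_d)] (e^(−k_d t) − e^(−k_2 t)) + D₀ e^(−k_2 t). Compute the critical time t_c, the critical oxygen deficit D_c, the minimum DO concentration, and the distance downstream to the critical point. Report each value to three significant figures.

With k_2/k_d = 1.362 and 1 − D₀(k_2−k_d)/(k_d L₀) = 0.9066,
t_c = ln(1.362 × 0.9066) / (0.580 − 0.426) = ln(1.234) / 0.1540 = 0.2105/0.1540 = 1.367 d.
L(t_c) = L₀ e^(−k_d t_c) = 7.35 × 0.5586 = 4.106 mg/L, and at the critical point k_2 D_c = k_d L, so D_c = (0.426/0.580) × 4.106 = 3.016 mg/L.
Minimum DO = C_s − D_c = 8.06 − 3.016 = 5.044 mg/L.
x_c = v t_c = 1.01 m/s × 1.367 d × 86400 s/d = 119300 m ≈ 119 km.

t_c ≈ 1.37 d; D_c ≈ 3.02 mg/L; min DO ≈ 5.04 mg/L; x_c ≈ 119 km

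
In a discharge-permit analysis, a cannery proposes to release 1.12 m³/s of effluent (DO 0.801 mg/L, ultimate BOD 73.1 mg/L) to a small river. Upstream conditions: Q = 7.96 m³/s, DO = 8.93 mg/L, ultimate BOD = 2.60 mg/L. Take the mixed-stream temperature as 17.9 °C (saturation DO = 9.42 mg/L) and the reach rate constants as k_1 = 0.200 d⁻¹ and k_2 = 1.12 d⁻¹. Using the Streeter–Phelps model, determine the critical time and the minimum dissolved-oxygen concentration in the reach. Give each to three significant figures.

Mixed DO = (7.96×8.93 + 1.12×0.801)/(7.96+1.12) = 71.98/9.080 = 7.927 mg/L.
Mixed L₀ = (7.96×2.60 + 1.12×73.1)/(9.080) = 102.6/9.080 = 11.30 mg/L.
Initial deficit D₀ = C_s − DO₀ = 9.42 − 7.927 = 1.493 mg/L.
t_c = (1/0.9200) ln[(1.12/0.200)(1 − 1.493×0.9200/(0.200×11.30))] = 1.087 × ln(2.196) = 0.8550 d.
D_c = (0.200/1.12) × 11.30 × e^(−0.200×0.8550) = 0.1786 × 11.30 × 0.8428 = 1.700 mg/L.
Minimum DO = 9.42 − 1.700 = 7.720 mg/L.

t_c ≈ 0.855 d; minimum DO ≈ 7.72 mg/L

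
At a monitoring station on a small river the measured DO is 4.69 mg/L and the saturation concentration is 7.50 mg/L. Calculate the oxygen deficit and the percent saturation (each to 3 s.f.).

D = C_s − C = 7.50 − 4.69 = 2.81 mg/L.
% saturation = 4.69/7.50 × 100 = 62.5 %.

D ≈ 2.81 mg/L; 62.5 % saturation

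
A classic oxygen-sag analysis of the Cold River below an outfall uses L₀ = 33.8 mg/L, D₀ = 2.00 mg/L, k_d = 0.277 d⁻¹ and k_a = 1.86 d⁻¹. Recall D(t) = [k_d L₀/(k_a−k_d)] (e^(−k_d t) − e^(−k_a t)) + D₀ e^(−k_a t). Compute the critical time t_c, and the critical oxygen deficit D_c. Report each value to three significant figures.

At the critical point dD/dt = 0, so k_d L₀ e^(−k_d t) = k_a D. Substituting D(t) from the Streeter–Phelps equation and solving for t gives
t_c = ln[(k_a/k_d)(1 − D₀(k_a−k_d)/(k_d L₀))] / (k_a−k_d).
Here k_a−k_d = 1.583 d⁻¹ and 1 − D₀(k_a−k_d)/(k_d L₀) = 1 − 2.00×1.583/(0.277×33.8) = 0.6618, so
t_c = ln(6.715 × 0.6618) / 1.583 = 1.492 / 1.583 = 0.9423 d.
D_c = (k_d/k_a) L₀ e^(−k_d t_c) = (0.277/1.86) × 33.8 × e^(−0.277×0.9423) = 0.1489 × 33.8 × 0.7703 = 3.877 mg/L.

t_c ≈ 0.942 d; D_c ≈ 3.88 mg/L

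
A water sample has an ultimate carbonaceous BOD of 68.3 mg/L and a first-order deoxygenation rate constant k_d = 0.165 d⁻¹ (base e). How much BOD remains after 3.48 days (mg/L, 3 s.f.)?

L_t = L₀ e^(−k_d t) = 68.3 × e^(−0.165×3.48) = 68.3 × 0.5632 = 38.46 mg/L.

L ≈ 38.5 mg/L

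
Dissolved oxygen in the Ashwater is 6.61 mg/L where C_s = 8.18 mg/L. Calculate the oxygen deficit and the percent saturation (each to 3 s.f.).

D = C_s − C = 8.18 − 6.61 = 1.57 mg/L.
% saturation = 6.61/8.18 × 100 = 80.8 %.

D ≈ 1.57 mg/L; 80.8 % saturation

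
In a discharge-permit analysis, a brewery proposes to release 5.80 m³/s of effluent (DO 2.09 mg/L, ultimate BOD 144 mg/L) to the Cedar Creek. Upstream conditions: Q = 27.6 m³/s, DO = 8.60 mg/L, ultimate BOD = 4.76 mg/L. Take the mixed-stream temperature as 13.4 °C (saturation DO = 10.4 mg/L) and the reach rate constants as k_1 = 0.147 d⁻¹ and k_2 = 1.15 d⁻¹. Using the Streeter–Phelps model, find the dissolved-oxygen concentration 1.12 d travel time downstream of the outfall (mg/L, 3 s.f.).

DO ≈ 7.16 mg/L

Mixed DO = (27.6×8.60 + 5.80×2.09)/(27.6+5.80) = 249.5/33.40 = 7.470 mg/L.
Mixed L₀ = (27.6×4.76 + 5.80×144)/(33.40) = 966.6/33.40 = 28.94 mg/L.
Initial deficit D₀ = C_s − DO₀ = 10.4 − 7.470 = 2.930 mg/L.
D(1.12) = [0.147×28.94/(1.15−0.147)](e^(−0.147×1.12) − e^(−1.15×1.12)) + 2.930 e^(−1.15×1.12)
= 4.241 × (0.8482 − 0.2758) + 2.930 × 0.2758 = 3.236 mg/L.
DO = 10.4 − 3.236 = 7.164 mg/L.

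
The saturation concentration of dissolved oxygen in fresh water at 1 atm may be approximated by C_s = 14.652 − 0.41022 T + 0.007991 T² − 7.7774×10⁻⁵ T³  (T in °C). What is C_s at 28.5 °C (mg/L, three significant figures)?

C_s ≈ 7.65 mg/L

C_s = 14.652 − 0.41022×28.5 + 0.007991×28.5² − 7.7774×10⁻⁵×28.5³ = 7.651 mg/L.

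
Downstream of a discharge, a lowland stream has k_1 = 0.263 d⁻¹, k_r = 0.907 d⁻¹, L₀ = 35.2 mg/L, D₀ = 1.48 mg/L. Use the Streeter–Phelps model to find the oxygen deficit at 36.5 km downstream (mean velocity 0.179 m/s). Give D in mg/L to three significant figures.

D ≈ 6.21 mg/L

Travel time t = x/v = 36.5 km / (0.179 m/s) = 36500 m / 0.179 m/s = 203900 s = 2.360 d.
k_1 L₀/(k_r−k_1) = 0.263×35.2/(0.907−0.263) = 9.258/0.6440 = 14.38 mg/L.
e^(−k_1 t) = e^(−0.263×2.360) = 0.5376; e^(−k_r t) = e^(−0.907×2.360) = 0.1176.
D = 14.38 × (0.5376 − 0.1176) + 1.48 × 0.1176 = 6.037 + 0.1740 = 6.211 mg/L.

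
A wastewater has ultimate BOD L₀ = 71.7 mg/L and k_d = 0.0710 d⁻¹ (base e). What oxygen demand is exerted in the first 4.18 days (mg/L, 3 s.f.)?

y_t = L₀(1 − e^(−k_d t)) = 71.7 × (1 − e^(−0.0710×4.18))
= 71.7 × (1 − 0.7432) = 71.7 × 0.2568 = 18.41 mg/L.

y ≈ 18.4 mg/L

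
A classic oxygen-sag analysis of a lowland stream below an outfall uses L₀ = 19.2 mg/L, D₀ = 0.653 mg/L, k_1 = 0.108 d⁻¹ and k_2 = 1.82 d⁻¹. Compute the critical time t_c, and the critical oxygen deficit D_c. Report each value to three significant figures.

At the critical point dD/dt = 0, so k_1 L₀ e^(−k_1 t) = k_2 D. Substituting D(t) from the Streeter–Phelps equation and solving for t gives
t_c = ln[(k_2/k_1)(1 − D₀(k_2−k_1)/(k_1 L₀))] / (k_2−k_1).
Here k_2−k_1 = 1.712 d⁻¹ and 1 − D₀(k_2−k_1)/(k_1 L₀) = 1 − 0.653×1.712/(0.108×19.2) = 0.4609, so
t_c = ln(16.85 × 0.4609) / 1.712 = 2.050 / 1.712 = 1.197 d.
L(t_c) = L₀ e^(−k_1 t_c) = 19.2 × 0.8787 = 16.87 mg/L, and at the critical point k_2 D_c = k_1 L, so D_c = (0.108/1.82) × 16.87 = 1.001 mg/L.

t_c ≈ 1.20 d; D_c ≈ 1.00 mg/L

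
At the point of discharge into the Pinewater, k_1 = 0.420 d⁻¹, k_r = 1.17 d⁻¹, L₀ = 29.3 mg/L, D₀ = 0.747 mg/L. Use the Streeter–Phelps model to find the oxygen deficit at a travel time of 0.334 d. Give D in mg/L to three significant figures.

k_1 L₀/(k_r−k_1) = 0.420×29.3/(1.17−0.420) = 12.31/0.7500 = 16.41 mg/L.
e^(−k_1 t) = e^(−0.420×0.3340) = 0.8691; e^(−k_r t) = e^(−1.17×0.3340) = 0.6765.
D = 16.41 × (0.8691 − 0.6765) + 0.747 × 0.6765 = 3.160 + 0.5054 = 3.665 mg/L.

D ≈ 3.67 mg/L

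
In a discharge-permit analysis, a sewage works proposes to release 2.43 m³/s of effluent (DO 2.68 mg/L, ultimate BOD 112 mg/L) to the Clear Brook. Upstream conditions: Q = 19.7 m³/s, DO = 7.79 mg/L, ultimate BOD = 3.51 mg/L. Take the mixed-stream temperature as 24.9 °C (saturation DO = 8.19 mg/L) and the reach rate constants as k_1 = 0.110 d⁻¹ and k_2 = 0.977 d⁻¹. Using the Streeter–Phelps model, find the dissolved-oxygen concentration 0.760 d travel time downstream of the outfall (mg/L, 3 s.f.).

Mixed DO = (19.7×7.79 + 2.43×2.68)/(19.7+2.43) = 160.0/22.13 = 7.229 mg/L.
Mixed L₀ = (19.7×3.51 + 2.43×112)/(22.13) = 341.3/22.13 = 15.42 mg/L.
Initial deficit D₀ = C_s − DO₀ = 8.19 − 7.229 = 0.9611 mg/L.
D(0.760) = [0.110×15.42/(0.977−0.110)](e^(−0.110×0.760) − e^(−0.977×0.760)) + 0.9611 e^(−0.977×0.760)
= 1.957 × (0.9198 − 0.4759) + 0.9611 × 0.4759 = 1.326 mg/L.
DO = 8.19 − 1.326 = 6.864 mg/L.

DO ≈ 6.86 mg/L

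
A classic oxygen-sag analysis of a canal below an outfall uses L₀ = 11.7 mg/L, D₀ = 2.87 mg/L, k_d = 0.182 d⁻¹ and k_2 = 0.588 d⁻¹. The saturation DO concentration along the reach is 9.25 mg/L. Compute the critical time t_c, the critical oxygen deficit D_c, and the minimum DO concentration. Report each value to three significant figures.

t_c ≈ 0.937 d; D_c ≈ 3.05 mg/L; min DO ≈ 6.20 mg/L

At the critical point dD/dt = 0, so k_d L₀ e^(−k_d t) = k_2 D. Substituting D(t) from the Streeter–Phelps equation and solving for t gives
t_c = ln[(k_2/k_d)(1 − D₀(k_2−k_d)/(k_d L₀))] / (k_2−k_d).
Here k_2−k_d = 0.4060 d⁻¹ and 1 − D₀(k_2−k_d)/(k_d L₀) = 1 − 2.87×0.4060/(0.182×11.7) = 0.4528, so
t_c = ln(3.231 × 0.4528) / 0.4060 = 0.3804 / 0.4060 = 0.9370 d.
D_c = (k_d/k_2) L₀ e^(−k_d t_c) = (0.182/0.588) × 11.7 × e^(−0.182×0.9370) = 0.3095 × 11.7 × 0.8432 = 3.054 mg/L.
Minimum DO = C_s − D_c = 9.25 − 3.054 = 6.196 mg/L.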